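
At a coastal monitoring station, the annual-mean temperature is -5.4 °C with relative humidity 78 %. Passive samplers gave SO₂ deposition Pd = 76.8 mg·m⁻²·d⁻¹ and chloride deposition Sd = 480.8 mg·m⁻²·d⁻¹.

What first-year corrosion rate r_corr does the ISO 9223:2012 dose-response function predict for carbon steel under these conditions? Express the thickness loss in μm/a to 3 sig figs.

r_corr = 57.6 μm/a

carbon steel: temperature factor f = +0.150·(-15.4) = -2.3100
  SO₂ term: 1.77·76.8^0.52·exp(0.02·78-2.3100) = 7.992
  Cl⁻ term: 0.102·480.8^0.62·exp(0.033·78+0.04·-5.4) = 49.6
  r_corr = 7.992 + 49.6 = 57.59 μm/a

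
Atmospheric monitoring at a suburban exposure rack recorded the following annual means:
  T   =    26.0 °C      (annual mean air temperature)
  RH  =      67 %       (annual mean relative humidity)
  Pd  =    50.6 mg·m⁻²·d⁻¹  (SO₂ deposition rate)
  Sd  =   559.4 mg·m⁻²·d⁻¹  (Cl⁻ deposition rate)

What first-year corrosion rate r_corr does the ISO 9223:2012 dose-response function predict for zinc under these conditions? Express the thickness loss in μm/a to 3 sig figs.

r_corr = 10.5 μm/a

zinc: f(T) = -0.071·(T−10) [T>10 °C] = -1.1360
  SO₂ term: 0.0129·50.6^0.44·exp(0.046·67-1.1360) = 0.5076
  Cl⁻ term: 0.0175·559.4^0.57·exp(0.008·67+0.085·26.0) = 10.04
  sum: 0.5076 + 10.04 → r_corr = 10.55 μm/a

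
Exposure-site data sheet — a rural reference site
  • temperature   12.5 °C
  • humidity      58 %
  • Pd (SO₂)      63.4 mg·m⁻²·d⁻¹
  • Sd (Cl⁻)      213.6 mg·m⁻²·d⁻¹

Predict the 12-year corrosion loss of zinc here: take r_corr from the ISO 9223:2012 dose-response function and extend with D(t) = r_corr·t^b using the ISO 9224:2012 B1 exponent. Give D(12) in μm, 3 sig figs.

D(12) = 20.2 μm

zinc: temperature factor f = -0.071·(2.5) = -0.1775
  Pd branch = 0.0129·Pd^0.44·e^(0.046·RH+f) = 0.9663 μm/a
  Sd branch = 0.0175·Sd^0.57·e^(0.008·RH+0.085·T) = 1.713 μm/a
  sum: 0.9663 + 1.713 → r_corr = 2.68 μm/a
Power-law: D(12) = r_corr · 12^0.813
  D(12) = 2.68 × 12^0.813 = 2.68 × 7.54 = 20.21 μm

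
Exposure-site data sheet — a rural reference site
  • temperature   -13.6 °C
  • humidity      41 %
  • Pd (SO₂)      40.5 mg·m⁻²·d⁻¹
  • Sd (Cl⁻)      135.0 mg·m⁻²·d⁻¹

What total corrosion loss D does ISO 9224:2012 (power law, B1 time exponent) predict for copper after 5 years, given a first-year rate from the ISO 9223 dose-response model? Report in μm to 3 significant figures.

D(5) = 0.277 μm

copper: temperature factor f = +0.126·(-23.6) = -2.9736
  SO₂ term: 0.0053·40.5^0.26·exp(0.059·41-2.9736) = 0.007968
  Sd branch = 0.01025·Sd^0.27·e^(0.036·RH+0.049·T) = 0.0866 μm/a
  sum: 0.007968 + 0.0866 → r_corr = 0.09457 μm/a
ISO 9224: D(t) = r_corr · t^b with b = 0.667 (copper, B1)
  D(5) = 0.09457 × 5^0.667 = 0.09457 × 2.926 = 0.2767 μm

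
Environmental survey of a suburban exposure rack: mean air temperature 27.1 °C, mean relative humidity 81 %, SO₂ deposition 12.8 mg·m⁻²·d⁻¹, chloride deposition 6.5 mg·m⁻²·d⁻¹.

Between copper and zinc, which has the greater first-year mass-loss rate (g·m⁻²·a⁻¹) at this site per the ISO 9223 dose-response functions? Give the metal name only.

copper

copper: f(T) = -0.080·(T−10) [T>10 °C] = -1.3680
  sulphur-dioxide contribution → 0.3116 μm/a
  chloride contribution → 1.184 μm/a
  ⇒ r_corr(copper) = 1.495 μm/a
  mass loss = 1.495 μm/a × 8.96 g/cm³ = 13.4 g·m⁻²·a⁻¹
zinc: T>10 °C ⇒ hinge -0.071·(27.1−10) = -1.2141
  sulphur-dioxide contribution → 0.4883 μm/a
  chloride contribution → 0.9732 μm/a
  ⇒ r_corr(zinc) = 1.462 μm/a
  mass loss = 1.462 μm/a × 7.14 g/cm³ = 10.44 g·m⁻²·a⁻¹
Ordering by g·m⁻²·a⁻¹: copper (13.4) > zinc (10.4)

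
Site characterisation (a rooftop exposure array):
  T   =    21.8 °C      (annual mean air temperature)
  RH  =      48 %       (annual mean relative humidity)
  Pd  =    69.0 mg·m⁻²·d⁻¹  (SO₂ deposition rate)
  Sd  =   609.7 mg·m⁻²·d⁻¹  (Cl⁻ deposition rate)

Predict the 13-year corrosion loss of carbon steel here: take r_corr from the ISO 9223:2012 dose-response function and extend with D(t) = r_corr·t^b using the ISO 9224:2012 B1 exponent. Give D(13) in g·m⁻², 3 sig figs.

carbon steel: f(T) = -0.054·(T−10) [T>10 °C] = -0.6372
  sulphur-dioxide contribution → 22.1 μm/a
  chloride contribution → 63.39 μm/a
  ⇒ r_corr(carbon steel) = 85.49 μm/a
Power-law: D(13) = r_corr · 13^0.523
  D(13) = 85.49 × 13^0.523 = 85.49 × 3.825 = 327 μm
  Mass loss = 327 μm × 7.85 g/cm³ = 2567 g·m⁻²

D(13) = 2.57e+03 g·m⁻²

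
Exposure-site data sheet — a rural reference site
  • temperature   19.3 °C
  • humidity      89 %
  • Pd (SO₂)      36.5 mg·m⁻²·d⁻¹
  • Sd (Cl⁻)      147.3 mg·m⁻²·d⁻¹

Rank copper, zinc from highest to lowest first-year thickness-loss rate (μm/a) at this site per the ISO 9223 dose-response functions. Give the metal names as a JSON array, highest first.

["zinc", "copper"]

copper: T>10 °C ⇒ hinge -0.080·(19.3−10) = -0.7440
  SO₂ term: 0.0053·36.5^0.26·exp(0.059·89-0.7440) = 1.224
  Sd branch = 0.01025·Sd^0.27·e^(0.036·RH+0.049·T) = 2.502 μm/a
  r_corr = 1.224 + 2.502 = 3.726 μm/a
zinc: T>10 °C ⇒ hinge -0.071·(19.3−10) = -0.6603
  Pd branch = 0.0129·Pd^0.44·e^(0.046·RH+f) = 1.946 μm/a
  Sd branch = 0.0175·Sd^0.57·e^(0.008·RH+0.085·T) = 3.167 μm/a
  sum: 1.946 + 3.167 → r_corr = 5.113 μm/a
Ordering by μm/a: zinc (5.11) > copper (3.73)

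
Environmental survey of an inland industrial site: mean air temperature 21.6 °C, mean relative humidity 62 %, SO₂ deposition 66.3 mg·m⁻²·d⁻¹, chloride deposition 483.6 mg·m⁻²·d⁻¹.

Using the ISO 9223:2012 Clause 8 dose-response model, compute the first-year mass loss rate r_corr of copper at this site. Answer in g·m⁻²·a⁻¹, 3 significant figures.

copper: temperature factor f = -0.080·(11.6) = -0.9280
  SO₂ term: 0.0053·66.3^0.26·exp(0.059·62-0.9280) = 0.2418
  Sd branch = 0.01025·Sd^0.27·e^(0.036·RH+0.049·T) = 1.461 μm/a
  sum: 0.2418 + 1.461 → r_corr = 1.702 μm/a
Convert to mass loss: 1.702 μm/a × 8.96 g/cm³ = 15.25 g·m⁻²·a⁻¹

r_corr = 15.3 g·m⁻²·a⁻¹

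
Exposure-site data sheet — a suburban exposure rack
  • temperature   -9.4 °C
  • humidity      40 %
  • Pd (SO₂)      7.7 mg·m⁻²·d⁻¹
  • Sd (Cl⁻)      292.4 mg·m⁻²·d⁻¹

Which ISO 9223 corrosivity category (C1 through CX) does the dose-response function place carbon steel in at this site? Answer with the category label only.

C2

carbon steel: T≤10 °C ⇒ hinge +0.150·(-9.4−10) = -2.9100
  SO₂ term: 1.77·7.7^0.52·exp(0.02·40-2.9100) = 0.6203
  Sd branch = 0.102·Sd^0.62·e^(0.033·RH+0.04·T) = 8.861 μm/a
  r_corr = 0.6203 + 8.861 = 9.481 μm/a
9.48 μm/a falls in (1.3, 25] for carbon steel → category C2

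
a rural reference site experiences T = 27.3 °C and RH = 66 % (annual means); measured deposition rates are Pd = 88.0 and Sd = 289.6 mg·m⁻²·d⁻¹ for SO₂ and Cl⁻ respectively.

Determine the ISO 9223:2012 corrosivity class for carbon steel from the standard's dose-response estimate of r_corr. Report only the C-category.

carbon steel: T>10 °C ⇒ hinge -0.054·(27.3−10) = -0.9342
  Pd branch = 1.77·Pd^0.52·e^(0.02·RH+f) = 26.71 μm/a
  Cl⁻ term: 0.102·289.6^0.62·exp(0.033·66+0.04·27.3) = 90.17
  sum: 26.71 + 90.17 → r_corr = 116.9 μm/a
ISO 9223 Table 2 (carbon steel): 80 < 117 ≤ 200 μm/a ⇒ C5

C5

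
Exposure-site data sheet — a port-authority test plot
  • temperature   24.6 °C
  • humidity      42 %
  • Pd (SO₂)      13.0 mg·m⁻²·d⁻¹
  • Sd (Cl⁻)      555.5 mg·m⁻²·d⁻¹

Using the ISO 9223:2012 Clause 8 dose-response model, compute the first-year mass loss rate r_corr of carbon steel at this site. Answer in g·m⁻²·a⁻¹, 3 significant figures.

r_corr = 487 g·m⁻²·a⁻¹

carbon steel: temperature factor f = -0.054·(14.6) = -0.7884
  sulphur-dioxide contribution → 7.073 μm/a
  chloride contribution → 54.9 μm/a
  ⇒ r_corr(carbon steel) = 61.97 μm/a
Convert to mass loss: 61.97 μm/a × 7.85 g/cm³ = 486.5 g·m⁻²·a⁻¹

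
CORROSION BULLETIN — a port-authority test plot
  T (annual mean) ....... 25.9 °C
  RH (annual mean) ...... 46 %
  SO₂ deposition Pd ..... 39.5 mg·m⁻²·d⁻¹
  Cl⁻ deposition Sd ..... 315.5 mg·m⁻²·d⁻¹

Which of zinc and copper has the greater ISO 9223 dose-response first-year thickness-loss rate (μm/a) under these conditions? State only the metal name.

zinc: f(T) = -0.071·(T−10) [T>10 °C] = -1.1289
  SO₂ term: 0.0129·39.5^0.44·exp(0.046·46-1.1289) = 0.1745
  Cl⁻ term: 0.0175·315.5^0.57·exp(0.008·46+0.085·25.9) = 6.073
  sum: 0.1745 + 6.073 → r_corr = 6.247 μm/a
copper: f(T) = -0.080·(T−10) [T>10 °C] = -1.2720
  SO₂ term: 0.0053·39.5^0.26·exp(0.059·46-1.2720) = 0.0583
  Cl⁻ term: 0.01025·315.5^0.27·exp(0.036·46+0.049·25.9) = 0.9033
  sum: 0.0583 + 0.9033 → r_corr = 0.9615 μm/a
Ordering by μm/a: zinc (6.25) > copper (0.962)

zinc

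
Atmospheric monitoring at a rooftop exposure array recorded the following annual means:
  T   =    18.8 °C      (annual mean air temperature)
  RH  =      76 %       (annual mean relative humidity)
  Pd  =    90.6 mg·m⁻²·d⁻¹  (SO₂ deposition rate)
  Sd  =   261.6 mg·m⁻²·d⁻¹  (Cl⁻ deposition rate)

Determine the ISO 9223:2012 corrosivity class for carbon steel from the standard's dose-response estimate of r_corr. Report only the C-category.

carbon steel: T>10 °C ⇒ hinge -0.054·(18.8−10) = -0.4752
  Pd branch = 1.77·Pd^0.52·e^(0.02·RH+f) = 52.41 μm/a
  Sd branch = 0.102·Sd^0.62·e^(0.033·RH+0.04·T) = 83.82 μm/a
  sum: 52.41 + 83.82 → r_corr = 136.2 μm/a
ISO 9223 Table 2 (carbon steel): 80 < 136 ≤ 200 μm/a ⇒ C5

C5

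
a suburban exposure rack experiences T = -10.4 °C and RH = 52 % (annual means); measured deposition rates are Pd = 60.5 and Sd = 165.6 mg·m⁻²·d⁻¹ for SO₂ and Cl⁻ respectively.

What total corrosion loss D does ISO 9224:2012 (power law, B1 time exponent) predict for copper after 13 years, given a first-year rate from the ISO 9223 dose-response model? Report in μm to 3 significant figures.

copper: f(T) = +0.126·(T−10) [T≤10 °C] = -2.5704
  sulphur-dioxide contribution → 0.02533 μm/a
  chloride contribution → 0.1591 μm/a
  ⇒ r_corr(copper) = 0.1844 μm/a
Long-term exponent b (ISO 9224 Table 2, B1) = 0.667
  D(13) = 0.1844 × 13^0.667 = 0.1844 × 5.534 = 1.02 μm

D(13) = 1.02 μm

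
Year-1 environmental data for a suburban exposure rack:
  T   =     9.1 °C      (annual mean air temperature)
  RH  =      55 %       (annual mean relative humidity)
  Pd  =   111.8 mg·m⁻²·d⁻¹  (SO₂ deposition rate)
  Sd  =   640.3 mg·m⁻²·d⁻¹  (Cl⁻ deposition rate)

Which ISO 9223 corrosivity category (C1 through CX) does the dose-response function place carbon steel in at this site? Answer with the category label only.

carbon steel: temperature factor f = +0.150·(-0.9) = -0.1350
  Pd branch = 1.77·Pd^0.52·e^(0.02·RH+f) = 53.98 μm/a
  Cl⁻ term: 0.102·640.3^0.62·exp(0.033·55+0.04·9.1) = 49.53
  sum: 53.98 + 49.53 → r_corr = 103.5 μm/a
104 μm/a falls in (80, 200] for carbon steel → category C5

C5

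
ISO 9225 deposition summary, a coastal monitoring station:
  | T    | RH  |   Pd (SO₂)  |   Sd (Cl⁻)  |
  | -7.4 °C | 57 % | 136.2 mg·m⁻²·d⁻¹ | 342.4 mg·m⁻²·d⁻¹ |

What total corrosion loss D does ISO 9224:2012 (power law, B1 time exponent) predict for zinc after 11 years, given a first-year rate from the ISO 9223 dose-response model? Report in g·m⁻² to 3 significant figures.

zinc: T≤10 °C ⇒ hinge +0.038·(-7.4−10) = -0.6612
  sulphur-dioxide contribution → 0.7965 μm/a
  chloride contribution → 0.4098 μm/a
  ⇒ r_corr(zinc) = 1.206 μm/a
Power-law: D(11) = r_corr · 11^0.813
  D(11) = 1.206 × 11^0.813 = 1.206 × 7.025 = 8.475 μm
  Mass loss = 8.475 μm × 7.14 g/cm³ = 60.51 g·m⁻²

D(11) = 60.5 g·m⁻²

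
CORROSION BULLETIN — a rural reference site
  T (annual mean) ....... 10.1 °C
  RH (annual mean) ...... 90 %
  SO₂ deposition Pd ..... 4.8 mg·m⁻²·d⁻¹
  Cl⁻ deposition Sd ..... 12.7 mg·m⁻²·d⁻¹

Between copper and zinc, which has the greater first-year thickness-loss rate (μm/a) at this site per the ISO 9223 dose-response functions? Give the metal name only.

copper: temperature factor f = -0.080·(0.1) = -0.0080
  SO₂ term: 0.0053·4.8^0.26·exp(0.059·90-0.0080) = 1.6
  Sd branch = 0.01025·Sd^0.27·e^(0.036·RH+0.049·T) = 0.8527 μm/a
  sum: 1.6 + 0.8527 → r_corr = 2.452 μm/a
zinc: T>10 °C ⇒ hinge -0.071·(10.1−10) = -0.0071
  Pd branch = 0.0129·Pd^0.44·e^(0.046·RH+f) = 1.604 μm/a
  Cl⁻ term: 0.0175·12.7^0.57·exp(0.008·90+0.085·10.1) = 0.3612
  sum: 1.604 + 0.3612 → r_corr = 1.965 μm/a
Ordering by μm/a: copper (2.45) > zinc (1.97)

copper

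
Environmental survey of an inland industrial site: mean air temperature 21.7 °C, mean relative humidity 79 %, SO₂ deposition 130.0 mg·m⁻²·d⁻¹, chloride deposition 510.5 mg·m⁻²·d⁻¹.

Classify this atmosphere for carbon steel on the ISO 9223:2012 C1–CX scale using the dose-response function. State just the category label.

CX

carbon steel: f(T) = -0.054·(T−10) [T>10 °C] = -0.6318
  SO₂ term: 1.77·130.0^0.52·exp(0.02·79-0.6318) = 57.41
  Cl⁻ term: 0.102·510.5^0.62·exp(0.033·79+0.04·21.7) = 157.3
  r_corr = 57.41 + 157.3 = 214.7 μm/a
Category bounds: 200…700 μm/a bracket r_corr ⇒ CX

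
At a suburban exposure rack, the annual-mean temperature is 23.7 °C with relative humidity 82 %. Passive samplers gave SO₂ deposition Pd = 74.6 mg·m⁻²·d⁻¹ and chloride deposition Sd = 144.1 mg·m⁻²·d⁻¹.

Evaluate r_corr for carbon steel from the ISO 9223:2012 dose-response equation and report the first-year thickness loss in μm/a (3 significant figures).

r_corr = 127 μm/a

carbon steel: T>10 °C ⇒ hinge -0.054·(23.7−10) = -0.7398
  sulphur-dioxide contribution → 41 μm/a
  chloride contribution → 85.88 μm/a
  total first-year rate 126.9 μm/a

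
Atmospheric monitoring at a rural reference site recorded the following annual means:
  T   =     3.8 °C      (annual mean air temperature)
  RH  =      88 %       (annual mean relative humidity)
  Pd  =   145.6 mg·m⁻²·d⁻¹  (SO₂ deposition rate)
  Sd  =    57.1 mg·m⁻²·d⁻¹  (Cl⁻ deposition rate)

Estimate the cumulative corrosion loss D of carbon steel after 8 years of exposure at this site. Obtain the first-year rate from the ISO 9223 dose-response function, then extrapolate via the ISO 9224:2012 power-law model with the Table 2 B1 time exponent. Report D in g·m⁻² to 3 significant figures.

carbon steel: f(T) = +0.150·(T−10) [T≤10 °C] = -0.9300
  SO₂ term: 1.77·145.6^0.52·exp(0.02·88-0.9300) = 54.11
  Cl⁻ term: 0.102·57.1^0.62·exp(0.033·88+0.04·3.8) = 26.6
  r_corr = 54.11 + 26.6 = 80.71 μm/a
Long-term exponent b (ISO 9224 Table 2, B1) = 0.523
  D(8) = 80.71 × 8^0.523 = 80.71 × 2.967 = 239.5 μm
  Mass loss = 239.5 μm × 7.85 g/cm³ = 1880 g·m⁻²

D(8) = 1.88e+03 g·m⁻²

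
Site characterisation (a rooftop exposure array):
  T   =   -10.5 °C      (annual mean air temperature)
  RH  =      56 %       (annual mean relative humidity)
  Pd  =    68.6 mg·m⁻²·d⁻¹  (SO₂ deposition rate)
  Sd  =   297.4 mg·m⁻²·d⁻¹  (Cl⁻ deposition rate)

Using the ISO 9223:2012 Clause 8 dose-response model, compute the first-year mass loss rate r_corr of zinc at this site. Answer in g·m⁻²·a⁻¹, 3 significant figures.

zinc: temperature factor f = +0.038·(-20.5) = -0.7790
  SO₂ term: 0.0129·68.6^0.44·exp(0.046·56-0.7790) = 0.5
  Sd branch = 0.0175·Sd^0.57·e^(0.008·RH+0.085·T) = 0.2883 μm/a
  r_corr = 0.5 + 0.2883 = 0.7883 μm/a
Convert to mass loss: 0.7883 μm/a × 7.14 g/cm³ = 5.628 g·m⁻²·a⁻¹

r_corr = 5.63 g·m⁻²·a⁻¹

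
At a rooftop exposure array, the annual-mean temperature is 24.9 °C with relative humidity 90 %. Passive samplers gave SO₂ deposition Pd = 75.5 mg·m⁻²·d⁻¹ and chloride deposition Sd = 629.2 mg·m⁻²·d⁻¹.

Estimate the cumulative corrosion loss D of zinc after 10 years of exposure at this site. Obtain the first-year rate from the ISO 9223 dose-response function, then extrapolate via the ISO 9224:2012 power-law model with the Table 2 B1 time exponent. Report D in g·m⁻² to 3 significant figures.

D(10) = 633 g·m⁻²

zinc: temperature factor f = -0.071·(14.9) = -1.0579
  Pd branch = 0.0129·Pd^0.44·e^(0.046·RH+f) = 1.885 μm/a
  Cl⁻ term: 0.0175·629.2^0.57·exp(0.008·90+0.085·24.9) = 11.76
  r_corr = 1.885 + 11.76 = 13.64 μm/a
Power-law: D(10) = r_corr · 10^0.813
  D(10) = 13.64 × 10^0.813 = 13.64 × 6.501 = 88.68 μm
  Mass loss = 88.68 μm × 7.14 g/cm³ = 633.2 g·m⁻²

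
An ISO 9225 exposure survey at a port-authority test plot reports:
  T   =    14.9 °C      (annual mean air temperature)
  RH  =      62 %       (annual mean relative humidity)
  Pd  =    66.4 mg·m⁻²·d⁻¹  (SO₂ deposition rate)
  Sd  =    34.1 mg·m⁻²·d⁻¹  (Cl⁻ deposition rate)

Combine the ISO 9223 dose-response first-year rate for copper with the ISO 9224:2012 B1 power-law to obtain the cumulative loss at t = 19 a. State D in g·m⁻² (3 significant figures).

copper: T>10 °C ⇒ hinge -0.080·(14.9−10) = -0.3920
  sulphur-dioxide contribution → 0.4135 μm/a
  chloride contribution → 0.514 μm/a
  total first-year rate 0.9275 μm/a
ISO 9224: D(t) = r_corr · t^b with b = 0.667 (copper, B1)
  D(19) = 0.9275 × 19^0.667 = 0.9275 × 7.127 = 6.611 μm
  Mass loss = 6.611 μm × 8.96 g/cm³ = 59.23 g·m⁻²

D(19) = 59.2 g·m⁻²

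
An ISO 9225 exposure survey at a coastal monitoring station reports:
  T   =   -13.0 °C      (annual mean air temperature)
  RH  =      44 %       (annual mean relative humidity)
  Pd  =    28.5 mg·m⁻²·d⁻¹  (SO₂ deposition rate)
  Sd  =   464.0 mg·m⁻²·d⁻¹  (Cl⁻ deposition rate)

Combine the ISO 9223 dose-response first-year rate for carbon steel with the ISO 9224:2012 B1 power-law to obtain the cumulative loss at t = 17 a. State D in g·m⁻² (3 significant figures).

D(17) = 429 g·m⁻²

carbon steel: temperature factor f = +0.150·(-23.0) = -3.4500
  sulphur-dioxide contribution → 0.7733 μm/a
  chloride contribution → 11.66 μm/a
  ⇒ r_corr(carbon steel) = 12.43 μm/a
Power-law: D(17) = r_corr · 17^0.523
  D(17) = 12.43 × 17^0.523 = 12.43 × 4.401 = 54.7 μm
  Mass loss = 54.7 μm × 7.85 g/cm³ = 429.4 g·m⁻²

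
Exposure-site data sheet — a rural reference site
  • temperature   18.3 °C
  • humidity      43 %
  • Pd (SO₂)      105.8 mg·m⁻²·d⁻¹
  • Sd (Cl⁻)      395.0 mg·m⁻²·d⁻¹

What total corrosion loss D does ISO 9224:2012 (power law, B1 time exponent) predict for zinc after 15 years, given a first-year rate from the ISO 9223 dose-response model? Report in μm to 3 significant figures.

D(15) = 35.6 μm

zinc: temperature factor f = -0.071·(8.3) = -0.5893
  sulphur-dioxide contribution → 0.4022 μm/a
  chloride contribution → 3.532 μm/a
  ⇒ r_corr(zinc) = 3.934 μm/a
Long-term exponent b (ISO 9224 Table 2, B1) = 0.813
  D(15) = 3.934 × 15^0.813 = 3.934 × 9.04 = 35.57 μm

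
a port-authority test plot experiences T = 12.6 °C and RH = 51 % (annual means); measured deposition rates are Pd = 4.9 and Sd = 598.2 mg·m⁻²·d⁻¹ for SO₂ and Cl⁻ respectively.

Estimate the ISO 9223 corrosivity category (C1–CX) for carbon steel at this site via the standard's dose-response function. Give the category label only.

carbon steel: temperature factor f = -0.054·(2.6) = -0.1404
  sulphur-dioxide contribution → 9.747 μm/a
  chloride contribution → 47.87 μm/a
  ⇒ r_corr(carbon steel) = 57.62 μm/a
ISO 9223 Table 2 (carbon steel): 50 < 57.6 ≤ 80 μm/a ⇒ C4

C4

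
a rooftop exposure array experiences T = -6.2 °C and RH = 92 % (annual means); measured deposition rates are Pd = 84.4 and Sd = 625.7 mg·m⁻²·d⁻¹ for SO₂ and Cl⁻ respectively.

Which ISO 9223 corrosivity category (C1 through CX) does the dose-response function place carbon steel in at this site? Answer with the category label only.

carbon steel: f(T) = +0.150·(T−10) [T≤10 °C] = -2.4300
  SO₂ term: 1.77·84.4^0.52·exp(0.02·92-2.4300) = 9.85
  Cl⁻ term: 0.102·625.7^0.62·exp(0.033·92+0.04·-6.2) = 89.78
  sum: 9.85 + 89.78 → r_corr = 99.63 μm/a
ISO 9223 Table 2 (carbon steel): 80 < 99.6 ≤ 200 μm/a ⇒ C5

C5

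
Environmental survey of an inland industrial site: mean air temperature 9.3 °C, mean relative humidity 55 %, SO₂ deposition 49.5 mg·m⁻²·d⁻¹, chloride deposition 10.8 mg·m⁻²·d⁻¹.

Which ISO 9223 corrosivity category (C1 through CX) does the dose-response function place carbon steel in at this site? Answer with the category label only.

carbon steel: temperature factor f = +0.150·(-0.7) = -0.1050
  sulphur-dioxide contribution → 36.42 μm/a
  chloride contribution → 3.973 μm/a
  ⇒ r_corr(carbon steel) = 40.39 μm/a
Category bounds: 25…50 μm/a bracket r_corr ⇒ C3

C3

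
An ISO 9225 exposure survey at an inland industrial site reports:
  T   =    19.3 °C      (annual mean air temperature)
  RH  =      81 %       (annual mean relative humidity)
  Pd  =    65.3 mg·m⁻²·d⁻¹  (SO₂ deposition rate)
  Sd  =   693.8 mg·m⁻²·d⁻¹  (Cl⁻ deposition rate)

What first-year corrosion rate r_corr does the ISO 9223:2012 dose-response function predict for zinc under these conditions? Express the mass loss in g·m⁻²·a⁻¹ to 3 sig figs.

r_corr = 63.7 g·m⁻²·a⁻¹

zinc: f(T) = -0.071·(T−10) [T>10 °C] = -0.6603
  sulphur-dioxide contribution → 1.74 μm/a
  chloride contribution → 7.185 μm/a
  ⇒ r_corr(zinc) = 8.925 μm/a
Convert to mass loss: 8.925 μm/a × 7.14 g/cm³ = 63.72 g·m⁻²·a⁻¹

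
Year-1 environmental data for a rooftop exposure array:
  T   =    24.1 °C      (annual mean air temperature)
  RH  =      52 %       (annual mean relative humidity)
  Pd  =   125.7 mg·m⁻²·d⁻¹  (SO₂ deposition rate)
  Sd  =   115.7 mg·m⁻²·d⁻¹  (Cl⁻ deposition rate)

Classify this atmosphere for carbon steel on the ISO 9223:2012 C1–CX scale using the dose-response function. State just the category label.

carbon steel: f(T) = -0.054·(T−10) [T>10 °C] = -0.7614
  Pd branch = 1.77·Pd^0.52·e^(0.02·RH+f) = 28.88 μm/a
  Sd branch = 0.102·Sd^0.62·e^(0.033·RH+0.04·T) = 28.3 μm/a
  sum: 28.88 + 28.3 → r_corr = 57.18 μm/a
57.2 μm/a falls in (50, 80] for carbon steel → category C4

C4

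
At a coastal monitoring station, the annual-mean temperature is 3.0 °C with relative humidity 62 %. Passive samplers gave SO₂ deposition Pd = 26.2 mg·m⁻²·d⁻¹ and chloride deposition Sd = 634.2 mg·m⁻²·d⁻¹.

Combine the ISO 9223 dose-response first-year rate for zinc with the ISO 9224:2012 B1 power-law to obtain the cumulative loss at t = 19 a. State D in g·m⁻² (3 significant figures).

D(19) = 171 g·m⁻²

zinc: f(T) = +0.038·(T−10) [T≤10 °C] = -0.2660
  SO₂ term: 0.0129·26.2^0.44·exp(0.046·62-0.2660) = 0.7207
  Sd branch = 0.0175·Sd^0.57·e^(0.008·RH+0.085·T) = 1.467 μm/a
  sum: 0.7207 + 1.467 → r_corr = 2.188 μm/a
Power-law: D(19) = r_corr · 19^0.813
  D(19) = 2.188 × 19^0.813 = 2.188 × 10.96 = 23.97 μm
  Mass loss = 23.97 μm × 7.14 g/cm³ = 171.1 g·m⁻²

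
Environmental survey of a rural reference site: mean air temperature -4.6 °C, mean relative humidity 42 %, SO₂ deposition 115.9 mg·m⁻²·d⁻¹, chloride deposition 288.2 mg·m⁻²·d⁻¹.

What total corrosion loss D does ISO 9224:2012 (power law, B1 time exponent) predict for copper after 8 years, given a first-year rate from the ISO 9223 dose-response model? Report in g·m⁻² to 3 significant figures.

D(8) = 7.38 g·m⁻²

copper: temperature factor f = +0.126·(-14.6) = -1.8396
  sulphur-dioxide contribution → 0.03453 μm/a
  chloride contribution → 0.1712 μm/a
  ⇒ r_corr(copper) = 0.2058 μm/a
ISO 9224: D(t) = r_corr · t^b with b = 0.667 (copper, B1)
  D(8) = 0.2058 × 8^0.667 = 0.2058 × 4.003 = 0.8236 μm
  Mass loss = 0.8236 μm × 8.96 g/cm³ = 7.38 g·m⁻²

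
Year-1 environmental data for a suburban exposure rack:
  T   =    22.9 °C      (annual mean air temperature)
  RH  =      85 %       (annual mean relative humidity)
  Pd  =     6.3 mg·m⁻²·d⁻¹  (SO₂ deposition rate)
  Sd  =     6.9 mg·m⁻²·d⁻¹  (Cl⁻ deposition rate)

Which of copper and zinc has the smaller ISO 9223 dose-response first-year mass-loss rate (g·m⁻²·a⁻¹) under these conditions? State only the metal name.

copper: f(T) = -0.080·(T−10) [T>10 °C] = -1.0320
  Pd branch = 0.0053·Pd^0.26·e^(0.059·RH+f) = 0.4591 μm/a
  Cl⁻ term: 0.01025·6.9^0.27·exp(0.036·85+0.049·22.9) = 1.131
  sum: 0.4591 + 1.131 → r_corr = 1.59 μm/a
  mass loss = 1.59 μm/a × 8.96 g/cm³ = 14.25 g·m⁻²·a⁻¹
zinc: f(T) = -0.071·(T−10) [T>10 °C] = -0.9159
  Pd branch = 0.0129·Pd^0.44·e^(0.046·RH+f) = 0.5789 μm/a
  Sd branch = 0.0175·Sd^0.57·e^(0.008·RH+0.085·T) = 0.7275 μm/a
  sum: 0.5789 + 0.7275 → r_corr = 1.306 μm/a
  mass loss = 1.306 μm/a × 7.14 g/cm³ = 9.328 g·m⁻²·a⁻¹
Ordering by g·m⁻²·a⁻¹: copper (14.2) > zinc (9.33)

zinc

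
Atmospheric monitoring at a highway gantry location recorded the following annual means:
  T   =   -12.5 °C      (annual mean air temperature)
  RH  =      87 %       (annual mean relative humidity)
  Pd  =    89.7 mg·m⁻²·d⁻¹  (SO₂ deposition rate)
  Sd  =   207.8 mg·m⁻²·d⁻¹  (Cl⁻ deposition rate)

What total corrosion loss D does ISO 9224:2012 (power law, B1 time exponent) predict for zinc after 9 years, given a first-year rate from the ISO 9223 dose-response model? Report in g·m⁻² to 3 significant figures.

D(9) = 103 g·m⁻²

zinc: f(T) = +0.038·(T−10) [T≤10 °C] = -0.8550
  sulphur-dioxide contribution → 2.17 μm/a
  chloride contribution → 0.2541 μm/a
  total first-year rate 2.424 μm/a
ISO 9224: D(t) = r_corr · t^b with b = 0.813 (zinc, B1)
  D(9) = 2.424 × 9^0.813 = 2.424 × 5.968 = 14.47 μm
  Mass loss = 14.47 μm × 7.14 g/cm³ = 103.3 g·m⁻²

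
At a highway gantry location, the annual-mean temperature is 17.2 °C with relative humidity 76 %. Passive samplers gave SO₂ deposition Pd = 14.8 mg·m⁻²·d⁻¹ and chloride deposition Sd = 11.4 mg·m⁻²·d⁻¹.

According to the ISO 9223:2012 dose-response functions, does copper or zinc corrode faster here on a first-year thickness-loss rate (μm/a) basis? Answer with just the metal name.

zinc

copper: temperature factor f = -0.080·(7.2) = -0.5760
  SO₂ term: 0.0053·14.8^0.26·exp(0.059·76-0.5760) = 0.5318
  Cl⁻ term: 0.01025·11.4^0.27·exp(0.036·76+0.049·17.2) = 0.7085
  r_corr = 0.5318 + 0.7085 = 1.24 μm/a
zinc: T>10 °C ⇒ hinge -0.071·(17.2−10) = -0.5112
  Pd branch = 0.0129·Pd^0.44·e^(0.046·RH+f) = 0.8352 μm/a
  Sd branch = 0.0175·Sd^0.57·e^(0.008·RH+0.085·T) = 0.5552 μm/a
  r_corr = 0.8352 + 0.5552 = 1.39 μm/a
Ordering by μm/a: zinc (1.39) > copper (1.24)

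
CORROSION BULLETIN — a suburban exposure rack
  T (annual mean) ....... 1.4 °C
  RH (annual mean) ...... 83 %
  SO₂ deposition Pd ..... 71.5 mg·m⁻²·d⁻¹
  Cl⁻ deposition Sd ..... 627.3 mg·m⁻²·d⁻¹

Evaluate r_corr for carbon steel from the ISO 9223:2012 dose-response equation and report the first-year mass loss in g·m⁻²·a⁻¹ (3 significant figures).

carbon steel: f(T) = +0.150·(T−10) [T≤10 °C] = -1.2900
  sulphur-dioxide contribution → 23.6 μm/a
  chloride contribution → 90.55 μm/a
  ⇒ r_corr(carbon steel) = 114.1 μm/a
Convert to mass loss: 114.1 μm/a × 7.85 g/cm³ = 896.1 g·m⁻²·a⁻¹

r_corr = 896 g·m⁻²·a⁻¹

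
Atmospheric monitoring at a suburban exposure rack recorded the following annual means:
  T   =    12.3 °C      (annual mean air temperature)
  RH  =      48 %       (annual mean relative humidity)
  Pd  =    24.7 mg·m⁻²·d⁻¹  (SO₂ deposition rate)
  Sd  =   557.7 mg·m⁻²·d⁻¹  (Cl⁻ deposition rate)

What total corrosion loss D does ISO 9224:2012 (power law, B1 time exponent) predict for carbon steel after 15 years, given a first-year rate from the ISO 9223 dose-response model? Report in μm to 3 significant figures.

D(15) = 258 μm

carbon steel: f(T) = -0.054·(T−10) [T>10 °C] = -0.1242
  sulphur-dioxide contribution → 21.64 μm/a
  chloride contribution → 41.02 μm/a
  ⇒ r_corr(carbon steel) = 62.65 μm/a
Power-law: D(15) = r_corr · 15^0.523
  D(15) = 62.65 × 15^0.523 = 62.65 × 4.122 = 258.2 μm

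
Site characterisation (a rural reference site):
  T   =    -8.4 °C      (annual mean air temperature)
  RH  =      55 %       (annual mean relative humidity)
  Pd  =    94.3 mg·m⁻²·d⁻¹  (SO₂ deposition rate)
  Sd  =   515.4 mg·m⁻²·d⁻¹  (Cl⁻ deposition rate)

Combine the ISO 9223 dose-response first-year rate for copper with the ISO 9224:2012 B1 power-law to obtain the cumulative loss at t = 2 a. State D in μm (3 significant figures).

copper: temperature factor f = +0.126·(-18.4) = -2.3184
  Pd branch = 0.0053·Pd^0.26·e^(0.059·RH+f) = 0.04366 μm/a
  Cl⁻ term: 0.01025·515.4^0.27·exp(0.036·55+0.049·-8.4) = 0.2656
  sum: 0.04366 + 0.2656 → r_corr = 0.3092 μm/a
Power-law: D(2) = r_corr · 2^0.667
  D(2) = 0.3092 × 2^0.667 = 0.3092 × 1.588 = 0.491 μm

D(2) = 0.491 μm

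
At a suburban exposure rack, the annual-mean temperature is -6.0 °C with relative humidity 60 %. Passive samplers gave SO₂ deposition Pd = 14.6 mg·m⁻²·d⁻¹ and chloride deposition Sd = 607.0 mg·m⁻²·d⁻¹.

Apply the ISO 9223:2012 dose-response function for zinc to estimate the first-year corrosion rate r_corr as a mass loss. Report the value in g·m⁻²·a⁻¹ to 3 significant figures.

r_corr = 7.26 g·m⁻²·a⁻¹

zinc: f(T) = +0.038·(T−10) [T≤10 °C] = -0.6080
  sulphur-dioxide contribution → 0.361 μm/a
  chloride contribution → 0.6553 μm/a
  ⇒ r_corr(zinc) = 1.016 μm/a
Convert to mass loss: 1.016 μm/a × 7.14 g/cm³ = 7.256 g·m⁻²·a⁻¹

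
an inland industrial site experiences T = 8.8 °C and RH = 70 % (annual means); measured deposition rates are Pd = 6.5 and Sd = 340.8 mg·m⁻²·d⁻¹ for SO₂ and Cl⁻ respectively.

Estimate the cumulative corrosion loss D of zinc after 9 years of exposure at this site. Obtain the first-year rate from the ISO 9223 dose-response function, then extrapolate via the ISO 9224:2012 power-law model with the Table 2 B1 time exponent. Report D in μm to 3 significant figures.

D(9) = 14.9 μm

zinc: temperature factor f = +0.038·(-1.2) = -0.0456
  Pd branch = 0.0129·Pd^0.44·e^(0.046·RH+f) = 0.7029 μm/a
  Cl⁻ term: 0.0175·340.8^0.57·exp(0.008·70+0.085·8.8) = 1.797
  sum: 0.7029 + 1.797 → r_corr = 2.5 μm/a
Power-law: D(9) = r_corr · 9^0.813
  D(9) = 2.5 × 9^0.813 = 2.5 × 5.968 = 14.92 μm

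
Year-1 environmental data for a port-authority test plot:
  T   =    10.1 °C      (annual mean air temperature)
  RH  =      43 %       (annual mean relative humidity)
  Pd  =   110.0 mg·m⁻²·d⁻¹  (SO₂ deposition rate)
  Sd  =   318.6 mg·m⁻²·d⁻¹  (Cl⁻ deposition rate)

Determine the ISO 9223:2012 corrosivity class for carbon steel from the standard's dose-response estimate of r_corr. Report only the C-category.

carbon steel: temperature factor f = -0.054·(0.1) = -0.0054
  SO₂ term: 1.77·110.0^0.52·exp(0.02·43-0.0054) = 47.93
  Sd branch = 0.102·Sd^0.62·e^(0.033·RH+0.04·T) = 22.51 μm/a
  r_corr = 47.93 + 22.51 = 70.44 μm/a
ISO 9223 Table 2 (carbon steel): 50 < 70.4 ≤ 80 μm/a ⇒ C4

C4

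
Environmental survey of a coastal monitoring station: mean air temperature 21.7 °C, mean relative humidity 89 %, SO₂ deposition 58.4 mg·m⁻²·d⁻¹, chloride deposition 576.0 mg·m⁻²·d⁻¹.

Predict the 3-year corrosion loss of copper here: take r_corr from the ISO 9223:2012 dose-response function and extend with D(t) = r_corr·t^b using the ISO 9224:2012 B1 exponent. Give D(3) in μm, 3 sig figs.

copper: temperature factor f = -0.080·(11.7) = -0.9360
  Pd branch = 0.0053·Pd^0.26·e^(0.059·RH+f) = 1.142 μm/a
  Cl⁻ term: 0.01025·576.0^0.27·exp(0.036·89+0.049·21.7) = 4.067
  r_corr = 1.142 + 4.067 = 5.209 μm/a
Power-law: D(3) = r_corr · 3^0.667
  D(3) = 5.209 × 3^0.667 = 5.209 × 2.081 = 10.84 μm

D(3) = 10.8 μm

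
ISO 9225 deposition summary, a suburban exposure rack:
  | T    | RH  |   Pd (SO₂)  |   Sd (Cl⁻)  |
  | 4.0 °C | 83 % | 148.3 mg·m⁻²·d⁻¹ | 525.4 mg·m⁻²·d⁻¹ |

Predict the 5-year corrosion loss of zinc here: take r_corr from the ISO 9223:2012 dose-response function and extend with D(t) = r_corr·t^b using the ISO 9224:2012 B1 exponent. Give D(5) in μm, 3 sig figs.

D(5) = 21.9 μm

zinc: temperature factor f = +0.038·(-6.0) = -0.2280
  sulphur-dioxide contribution → 4.217 μm/a
  chloride contribution → 1.697 μm/a
  ⇒ r_corr(zinc) = 5.914 μm/a
Long-term exponent b (ISO 9224 Table 2, B1) = 0.813
  D(5) = 5.914 × 5^0.813 = 5.914 × 3.701 = 21.89 μm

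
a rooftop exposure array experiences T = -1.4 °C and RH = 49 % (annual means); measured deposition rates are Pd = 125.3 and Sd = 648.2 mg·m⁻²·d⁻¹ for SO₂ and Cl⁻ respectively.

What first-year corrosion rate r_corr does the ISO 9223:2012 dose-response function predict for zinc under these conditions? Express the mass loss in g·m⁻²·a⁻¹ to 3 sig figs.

zinc: temperature factor f = +0.038·(-11.4) = -0.4332
  sulphur-dioxide contribution → 0.6675 μm/a
  chloride contribution → 0.921 μm/a
  ⇒ r_corr(zinc) = 1.589 μm/a
Convert to mass loss: 1.589 μm/a × 7.14 g/cm³ = 11.34 g·m⁻²·a⁻¹

r_corr = 11.3 g·m⁻²·a⁻¹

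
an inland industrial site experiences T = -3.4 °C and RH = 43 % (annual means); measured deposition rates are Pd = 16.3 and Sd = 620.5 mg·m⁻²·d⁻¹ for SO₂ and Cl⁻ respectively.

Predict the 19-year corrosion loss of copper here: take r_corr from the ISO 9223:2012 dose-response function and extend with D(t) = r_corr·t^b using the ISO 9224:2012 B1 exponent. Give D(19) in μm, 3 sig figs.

copper: T≤10 °C ⇒ hinge +0.126·(-3.4−10) = -1.6884
  Pd branch = 0.0053·Pd^0.26·e^(0.059·RH+f) = 0.02559 μm/a
  Sd branch = 0.01025·Sd^0.27·e^(0.036·RH+0.049·T) = 0.2316 μm/a
  sum: 0.02559 + 0.2316 → r_corr = 0.2572 μm/a
ISO 9224: D(t) = r_corr · t^b with b = 0.667 (copper, B1)
  D(19) = 0.2572 × 19^0.667 = 0.2572 × 7.127 = 1.833 μm

D(19) = 1.83 μm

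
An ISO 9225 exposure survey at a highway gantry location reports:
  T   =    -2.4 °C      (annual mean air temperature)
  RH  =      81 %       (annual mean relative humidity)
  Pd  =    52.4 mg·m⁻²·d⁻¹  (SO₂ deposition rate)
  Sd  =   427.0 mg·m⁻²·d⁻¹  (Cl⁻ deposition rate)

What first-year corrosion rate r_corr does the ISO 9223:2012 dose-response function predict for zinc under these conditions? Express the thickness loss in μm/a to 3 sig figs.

r_corr = 2.77 μm/a

zinc: temperature factor f = +0.038·(-12.4) = -0.4712
  sulphur-dioxide contribution → 1.908 μm/a
  chloride contribution → 0.8614 μm/a
  ⇒ r_corr(zinc) = 2.77 μm/a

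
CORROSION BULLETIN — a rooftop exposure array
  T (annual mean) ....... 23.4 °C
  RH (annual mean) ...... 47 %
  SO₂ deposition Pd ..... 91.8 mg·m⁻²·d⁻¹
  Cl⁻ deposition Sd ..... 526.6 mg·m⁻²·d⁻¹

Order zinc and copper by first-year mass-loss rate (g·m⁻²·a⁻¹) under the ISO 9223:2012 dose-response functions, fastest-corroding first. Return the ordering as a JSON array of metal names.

zinc: T>10 °C ⇒ hinge -0.071·(23.4−10) = -0.9514
  Pd branch = 0.0129·Pd^0.44·e^(0.046·RH+f) = 0.3162 μm/a
  Cl⁻ term: 0.0175·526.6^0.57·exp(0.008·47+0.085·23.4) = 6.628
  r_corr = 0.3162 + 6.628 = 6.944 μm/a
  mass loss = 6.944 μm/a × 7.14 g/cm³ = 49.58 g·m⁻²·a⁻¹
copper: f(T) = -0.080·(T−10) [T>10 °C] = -1.0720
  SO₂ term: 0.0053·91.8^0.26·exp(0.059·47-1.0720) = 0.09405
  Sd branch = 0.01025·Sd^0.27·e^(0.036·RH+0.049·T) = 0.9513 μm/a
  sum: 0.09405 + 0.9513 → r_corr = 1.045 μm/a
  mass loss = 1.045 μm/a × 8.96 g/cm³ = 9.366 g·m⁻²·a⁻¹
Ordering by g·m⁻²·a⁻¹: zinc (49.6) > copper (9.37)

["zinc", "copper"]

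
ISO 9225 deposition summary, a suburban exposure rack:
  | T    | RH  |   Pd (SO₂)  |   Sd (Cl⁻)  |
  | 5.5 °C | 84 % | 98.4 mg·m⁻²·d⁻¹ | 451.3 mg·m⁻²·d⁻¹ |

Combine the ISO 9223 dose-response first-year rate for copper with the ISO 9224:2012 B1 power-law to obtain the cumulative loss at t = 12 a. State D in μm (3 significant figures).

D(12) = 14.9 μm

copper: f(T) = +0.126·(T−10) [T≤10 °C] = -0.5670
  SO₂ term: 0.0053·98.4^0.26·exp(0.059·84-0.5670) = 1.408
  Cl⁻ term: 0.01025·451.3^0.27·exp(0.036·84+0.049·5.5) = 1.438
  r_corr = 1.408 + 1.438 = 2.846 μm/a
Long-term exponent b (ISO 9224 Table 2, B1) = 0.667
  D(12) = 2.846 × 12^0.667 = 2.846 × 5.246 = 14.93 μm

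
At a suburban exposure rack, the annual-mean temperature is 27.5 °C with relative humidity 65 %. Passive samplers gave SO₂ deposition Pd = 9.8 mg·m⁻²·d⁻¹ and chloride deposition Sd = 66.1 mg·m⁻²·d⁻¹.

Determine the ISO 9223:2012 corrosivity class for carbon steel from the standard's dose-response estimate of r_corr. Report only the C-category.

C3

carbon steel: T>10 °C ⇒ hinge -0.054·(27.5−10) = -0.9450
  sulphur-dioxide contribution → 8.272 μm/a
  chloride contribution → 35.19 μm/a
  total first-year rate 43.46 μm/a
43.5 μm/a falls in (25, 50] for carbon steel → category C3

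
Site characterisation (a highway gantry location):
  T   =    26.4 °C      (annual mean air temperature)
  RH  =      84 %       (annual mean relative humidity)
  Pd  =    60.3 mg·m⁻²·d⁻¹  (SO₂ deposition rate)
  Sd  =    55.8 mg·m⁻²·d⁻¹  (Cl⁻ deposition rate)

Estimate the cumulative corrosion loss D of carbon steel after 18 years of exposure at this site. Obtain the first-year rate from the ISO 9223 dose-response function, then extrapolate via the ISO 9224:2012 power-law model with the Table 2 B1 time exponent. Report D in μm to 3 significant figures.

D(18) = 407 μm

carbon steel: T>10 °C ⇒ hinge -0.054·(26.4−10) = -0.8856
  sulphur-dioxide contribution → 33.02 μm/a
  chloride contribution → 56.75 μm/a
  ⇒ r_corr(carbon steel) = 89.77 μm/a
Long-term exponent b (ISO 9224 Table 2, B1) = 0.523
  D(18) = 89.77 × 18^0.523 = 89.77 × 4.534 = 407 μm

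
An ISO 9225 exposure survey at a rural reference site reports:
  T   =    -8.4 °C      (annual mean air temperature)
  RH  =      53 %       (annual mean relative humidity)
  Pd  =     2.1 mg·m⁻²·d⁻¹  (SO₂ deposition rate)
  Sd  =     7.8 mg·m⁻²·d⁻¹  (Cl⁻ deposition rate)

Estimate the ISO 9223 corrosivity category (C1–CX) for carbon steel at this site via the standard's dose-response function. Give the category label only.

carbon steel: temperature factor f = +0.150·(-18.4) = -2.7600
  SO₂ term: 1.77·2.1^0.52·exp(0.02·53-2.7600) = 0.4756
  Sd branch = 0.102·Sd^0.62·e^(0.033·RH+0.04·T) = 1.497 μm/a
  sum: 0.4756 + 1.497 → r_corr = 1.973 μm/a
Category bounds: 1.3…25 μm/a bracket r_corr ⇒ C2

C2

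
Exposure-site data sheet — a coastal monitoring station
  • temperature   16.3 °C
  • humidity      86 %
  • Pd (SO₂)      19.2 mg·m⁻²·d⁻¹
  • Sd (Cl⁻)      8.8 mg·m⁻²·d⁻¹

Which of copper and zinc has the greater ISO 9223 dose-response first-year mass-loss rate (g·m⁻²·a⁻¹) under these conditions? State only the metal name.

copper

copper: f(T) = -0.080·(T−10) [T>10 °C] = -0.5040
  sulphur-dioxide contribution → 1.103 μm/a
  chloride contribution → 0.9061 μm/a
  ⇒ r_corr(copper) = 2.009 μm/a
  mass loss = 2.009 μm/a × 8.96 g/cm³ = 18 g·m⁻²·a⁻¹
zinc: temperature factor f = -0.071·(6.3) = -0.4473
  sulphur-dioxide contribution → 1.581 μm/a
  chloride contribution → 0.4807 μm/a
  ⇒ r_corr(zinc) = 2.062 μm/a
  mass loss = 2.062 μm/a × 7.14 g/cm³ = 14.72 g·m⁻²·a⁻¹
Ordering by g·m⁻²·a⁻¹: copper (18) > zinc (14.7)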